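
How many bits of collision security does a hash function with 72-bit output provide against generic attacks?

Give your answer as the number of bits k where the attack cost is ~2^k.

Step 1: The hash has a 72-bit output.
Step 2: Collision resistance means it should be infeasible to find any x != y with h(x) = h(y).
By the birthday bound, a generic collision search succeeds after about sqrt(2^72) = 2^(72/2) = 2^36 evaluations.
Step 3: Security level = 36 bits.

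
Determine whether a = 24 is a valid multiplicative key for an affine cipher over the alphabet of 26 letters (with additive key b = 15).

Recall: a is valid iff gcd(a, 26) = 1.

Step 1: Compute gcd(24, 26).
Step 2: gcd(24, 26) = 2.
Since gcd = 2 != 1, 24 shares a common factor with 26, so it cannot be used.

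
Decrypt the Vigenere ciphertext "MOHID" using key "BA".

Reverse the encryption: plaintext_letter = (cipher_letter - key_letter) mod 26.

Step 1: Extend key: BABAB
Step 2: Decrypt each letter (c - k) mod 26:
  M(12) - B(1) = (12-1) mod 26 = 11 = L
  O(14) - A(0) = (14-0) mod 26 = 14 = O
  H(7) - B(1) = (7-1) mod 26 = 6 = G
  I(8) - A(0) = (8-0) mod 26 = 8 = I
  D(3) - B(1) = (3-1) mod 26 = 2 = C
Plaintext: LOGIC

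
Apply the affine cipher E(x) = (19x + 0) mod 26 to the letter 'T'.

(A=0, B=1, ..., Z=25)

Step 1: Convert 'T' to number: x = 19.
Step 2: E(19) = (19 * 19 + 0) mod 26 = 361 mod 26 = 23.
Step 3: Convert 23 back to letter: X.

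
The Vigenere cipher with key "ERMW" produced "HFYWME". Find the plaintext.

Step 1: Extend key: ERMWER
Step 2: Decrypt each letter (c - k) mod 26:
  H(7) - E(4) = (7-4) mod 26 = 3 = D
  F(5) - R(17) = (5-17) mod 26 = 14 = O
  Y(24) - M(12) = (24-12) mod 26 = 12 = M
  W(22) - W(22) = (22-22) mod 26 = 0 = A
  M(12) - E(4) = (12-4) mod 26 = 8 = I
  E(4) - R(17) = (4-17) mod 26 = 13 = N
Plaintext: DOMAIN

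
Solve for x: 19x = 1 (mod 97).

Step 1: We need x such that 19 * x = 1 (mod 97).
Step 2: Using the extended Euclidean algorithm or trial:
  19 * 46 = 874 = 9 * 97 + 1.
Step 3: Since 874 mod 97 = 1, the inverse is x = 46.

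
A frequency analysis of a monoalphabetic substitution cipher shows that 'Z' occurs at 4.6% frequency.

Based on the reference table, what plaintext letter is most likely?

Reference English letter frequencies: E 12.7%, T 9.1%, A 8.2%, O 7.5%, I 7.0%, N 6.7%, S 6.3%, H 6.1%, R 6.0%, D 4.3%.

Step 1: The observed frequency is 4.6%.
Step 2: Compare with English frequencies:
  E: 12.7% (difference: 8.1%)
  T: 9.1% (difference: 4.5%)
  A: 8.2% (difference: 3.6%)
  O: 7.5% (difference: 2.9%)
  I: 7.0% (difference: 2.4%)
  N: 6.7% (difference: 2.1%)
  S: 6.3% (difference: 1.7%)
  H: 6.1% (difference: 1.5%)
  R: 6.0% (difference: 1.4%)
  D: 4.3% (difference: 0.3%) <-- closest
Step 3: 'Z' most likely represents 'D' (frequency 4.3%).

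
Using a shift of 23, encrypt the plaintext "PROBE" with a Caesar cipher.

Step 1: For each letter, shift forward by 23 positions (mod 26).
  P (position 15) -> position (15+23) mod 26 = 12 -> M
  R (position 17) -> position (17+23) mod 26 = 14 -> O
  O (position 14) -> position (14+23) mod 26 = 11 -> L
  B (position 1) -> position (1+23) mod 26 = 24 -> Y
  E (position 4) -> position (4+23) mod 26 = 1 -> B
Result: MOLYB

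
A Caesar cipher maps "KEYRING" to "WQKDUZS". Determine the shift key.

Step 1: Compare first letters: K (position 10) -> W (position 22).
Step 2: Shift = (22 - 10) mod 26 = 12.
The shift value is 12.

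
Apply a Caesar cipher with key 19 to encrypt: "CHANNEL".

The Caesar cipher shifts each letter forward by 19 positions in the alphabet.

Step 1: For each letter, shift forward by 19 positions (mod 26).
  C (position 2) -> position (2+19) mod 26 = 21 -> V
  H (position 7) -> position (7+19) mod 26 = 0 -> A
  A (position 0) -> position (0+19) mod 26 = 19 -> T
  N (position 13) -> position (13+19) mod 26 = 6 -> G
  N (position 13) -> position (13+19) mod 26 = 6 -> G
  E (position 4) -> position (4+19) mod 26 = 23 -> X
  L (position 11) -> position (11+19) mod 26 = 4 -> E
Result: VATGGXE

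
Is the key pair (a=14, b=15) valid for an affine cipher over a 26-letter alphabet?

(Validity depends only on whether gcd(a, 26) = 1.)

Step 1: Compute gcd(14, 26).
Step 2: gcd(14, 26) = 2.
Since gcd = 2 != 1, 14 shares a common factor with 26, so it cannot be used.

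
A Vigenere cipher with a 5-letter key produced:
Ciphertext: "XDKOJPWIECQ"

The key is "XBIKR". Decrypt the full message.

Step 1: Key 'XBIKR' has length 5. Extended key: XBIKRXBIKRX
Step 2: Decrypt each position:
  X(23) - X(23) = 0 = A
  D(3) - B(1) = 2 = C
  K(10) - I(8) = 2 = C
  O(14) - K(10) = 4 = E
  J(9) - R(17) = 18 = S
  P(15) - X(23) = 18 = S
  W(22) - B(1) = 21 = V
  I(8) - I(8) = 0 = A
  E(4) - K(10) = 20 = U
  C(2) - R(17) = 11 = L
  Q(16) - X(23) = 19 = T
Plaintext: ACCESSVAULT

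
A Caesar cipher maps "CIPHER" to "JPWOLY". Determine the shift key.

Step 1: Compare first letters: C (position 2) -> J (position 9).
Step 2: Shift = (9 - 2) mod 26 = 7.
The shift value is 7.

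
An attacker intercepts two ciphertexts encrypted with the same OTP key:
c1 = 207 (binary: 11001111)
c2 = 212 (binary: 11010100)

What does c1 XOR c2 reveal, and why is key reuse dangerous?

Step 1: c1 XOR c2 = (m1 XOR k) XOR (m2 XOR k).
Step 2: By XOR associativity/commutativity: = m1 XOR m2 XOR k XOR k = m1 XOR m2.
Step 3: 11001111 XOR 11010100 = 00011011 = 27.
Step 4: The key cancels out! An attacker learns m1 XOR m2 = 27, revealing the relationship between plaintexts.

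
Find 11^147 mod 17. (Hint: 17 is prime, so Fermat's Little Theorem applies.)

Step 1: Since 17 is prime, by Fermat's Little Theorem: 11^16 = 1 (mod 17).
Step 2: Reduce exponent: 147 mod 16 = 3.
Step 3: So 11^147 = 11^3 (mod 17).
Step 4: 11^3 mod 17 = 5.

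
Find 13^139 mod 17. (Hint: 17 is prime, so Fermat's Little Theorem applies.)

Step 1: Since 17 is prime, by Fermat's Little Theorem: 13^16 = 1 (mod 17).
Step 2: Reduce exponent: 139 mod 16 = 11.
Step 3: So 13^139 = 13^11 (mod 17).
Step 4: 13^11 mod 17 = 4.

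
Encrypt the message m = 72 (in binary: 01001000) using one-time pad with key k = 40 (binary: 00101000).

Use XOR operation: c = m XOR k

Step 1: Write out the XOR operation bit by bit:
  Message: 01001000
  Key:     00101000
  XOR:     01100000
Step 2: Convert to decimal: 01100000 = 96.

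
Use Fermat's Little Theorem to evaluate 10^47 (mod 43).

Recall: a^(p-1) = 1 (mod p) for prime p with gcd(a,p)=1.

Step 1: Since 43 is prime, by Fermat's Little Theorem: 10^42 = 1 (mod 43).
Step 2: Reduce exponent: 47 mod 42 = 5.
Step 3: So 10^47 = 10^5 (mod 43).
Step 4: 10^5 mod 43 = 25.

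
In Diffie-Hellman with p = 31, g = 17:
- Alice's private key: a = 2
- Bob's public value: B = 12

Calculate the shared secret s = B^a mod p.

Step 1: s = B^a mod p = 12^2 mod 31.
  12^1 mod 31 = 12
  12^2 mod 31 = (12 * 12) mod 31 = 20
Result: shared secret = 20.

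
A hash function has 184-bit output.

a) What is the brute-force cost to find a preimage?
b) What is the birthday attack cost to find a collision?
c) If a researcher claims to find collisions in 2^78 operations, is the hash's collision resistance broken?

Step 1: Preimage resistance requires brute-force of 2^184 operations.
Step 2: Collision resistance (birthday bound) = 2^(184/2) = 2^92.
Step 3: The claimed attack costs 2^78 operations.
Step 4: Since 2^78 < 2^92, the claimed attack beats the generic birthday bound, so collision resistance is broken.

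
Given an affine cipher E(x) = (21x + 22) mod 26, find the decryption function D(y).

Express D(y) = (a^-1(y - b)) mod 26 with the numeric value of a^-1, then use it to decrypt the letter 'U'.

Step 1: Find a^-1, the modular inverse of 21 mod 26.
Step 2: We need 21 * a^-1 = 1 (mod 26).
Step 3: 21 * 5 = 105 = 4 * 26 + 1, so a^-1 = 5.
Step 4: D(y) = 5(y - 22) mod 26.
Step 5: Apply to 'U' (y = 20): D(20) = 5 * (20 - 22) mod 26 = 5 * -2 mod 26 = 16 -> 'Q'.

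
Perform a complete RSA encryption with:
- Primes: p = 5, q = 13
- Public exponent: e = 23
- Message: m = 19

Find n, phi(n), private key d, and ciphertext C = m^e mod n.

Step 1: n = 5 * 13 = 65.
Step 2: phi(n) = (5-1)(13-1) = 4 * 12 = 48.
Step 3: Find d = 23^(-1) mod 48 = 23.
  Verify: 23 * 23 = 529 = 1 (mod 48).
Step 4: C = 19^23 mod 65 = 24.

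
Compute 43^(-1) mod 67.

Step 1: We need x such that 43 * x = 1 (mod 67).
Step 2: Using the extended Euclidean algorithm or trial:
  43 * 53 = 2279 = 34 * 67 + 1.
Step 3: Since 2279 mod 67 = 1, the inverse is x = 53.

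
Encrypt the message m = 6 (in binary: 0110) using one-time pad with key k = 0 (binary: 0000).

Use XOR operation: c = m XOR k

Step 1: Write out the XOR operation bit by bit:
  Message: 0110
  Key:     0000
  XOR:     0110
Step 2: Convert to decimal: 0110 = 6.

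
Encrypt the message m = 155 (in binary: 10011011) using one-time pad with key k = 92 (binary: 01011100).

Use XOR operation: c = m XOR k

Step 1: Write out the XOR operation bit by bit:
  Message: 10011011
  Key:     01011100
  XOR:     11000111
Step 2: Convert to decimal: 11000111 = 199.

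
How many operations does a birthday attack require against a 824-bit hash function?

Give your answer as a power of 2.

Step 1: The birthday paradox gives collision probability ~50% after sqrt(2^n) = 2^(n/2) hashes.
Step 2: For 824-bit output: 2^(824/2) = 2^412.
Step 3: Approximately 2^412 hash computations needed.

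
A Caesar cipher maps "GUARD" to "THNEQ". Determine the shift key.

Step 1: Compare first letters: G (position 6) -> T (position 19).
Step 2: Shift = (19 - 6) mod 26 = 13.
The shift value is 13.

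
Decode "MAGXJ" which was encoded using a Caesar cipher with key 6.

Step 1: Reverse the shift by subtracting 6 from each letter position.
  M (position 12) -> position (12-6) mod 26 = 6 -> G
  A (position 0) -> position (0-6) mod 26 = 20 -> U
  G (position 6) -> position (6-6) mod 26 = 0 -> A
  X (position 23) -> position (23-6) mod 26 = 17 -> R
  J (position 9) -> position (9-6) mod 26 = 3 -> D
Decrypted message: GUARD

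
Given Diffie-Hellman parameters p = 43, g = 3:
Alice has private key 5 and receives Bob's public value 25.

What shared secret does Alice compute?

Step 1: s = B^a mod p = 25^5 mod 43.
  25^1 mod 43 = 25
  25^2 mod 43 = (25 * 25) mod 43 = 23
  25^3 mod 43 = (23 * 25) mod 43 = 16
  25^4 mod 43 = (16 * 25) mod 43 = 13
  25^5 mod 43 = (13 * 25) mod 43 = 24
Result: shared secret = 24.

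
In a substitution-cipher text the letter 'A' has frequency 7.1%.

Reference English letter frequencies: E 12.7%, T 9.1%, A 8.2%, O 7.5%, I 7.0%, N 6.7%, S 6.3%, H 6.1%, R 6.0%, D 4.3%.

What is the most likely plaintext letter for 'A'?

Step 1: The observed frequency is 7.1%.
Step 2: Compare with English frequencies:
  E: 12.7% (difference: 5.6%)
  T: 9.1% (difference: 2.0%)
  A: 8.2% (difference: 1.1%)
  O: 7.5% (difference: 0.4%)
  I: 7.0% (difference: 0.1%) <-- closest
  N: 6.7% (difference: 0.4%)
  S: 6.3% (difference: 0.8%)
  H: 6.1% (difference: 1.0%)
  R: 6.0% (difference: 1.1%)
  D: 4.3% (difference: 2.8%)
Step 3: 'A' most likely represents 'I' (frequency 7.0%).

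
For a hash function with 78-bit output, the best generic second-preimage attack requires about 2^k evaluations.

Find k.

Step 1: The hash has a 78-bit output.
Step 2: Second-preimage resistance means: given a specific input x, it should be infeasible to find a different y with h(y) = h(x).
With a 78-bit output, a generic search for a second preimage costs about 2^78 evaluations (each trial matches the fixed target with probability 2^-78).
Step 3: Security level = 78 bits.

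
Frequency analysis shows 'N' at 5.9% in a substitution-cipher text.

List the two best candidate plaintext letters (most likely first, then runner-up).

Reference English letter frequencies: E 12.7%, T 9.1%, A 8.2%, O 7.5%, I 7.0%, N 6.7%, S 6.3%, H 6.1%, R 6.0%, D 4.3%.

Step 1: Observed frequency of 'N' is 5.9%.
Step 2: Compute distances to each reference frequency and sort:
  R (6.0%): difference = 0.1% <-- BEST
  H (6.1%): difference = 0.2% <-- RUNNER-UP
  S (6.3%): difference = 0.4%
  N (6.7%): difference = 0.8%
  I (7.0%): difference = 1.1%
Step 3: Most likely is 'R' (6.0%, diff 0.1%); second most likely is 'H' (6.1%, diff 0.2%).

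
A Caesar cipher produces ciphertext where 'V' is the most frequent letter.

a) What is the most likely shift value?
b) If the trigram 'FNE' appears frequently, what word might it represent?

Step 1: In English, 'E' is the most frequent letter (12.7%).
Step 2: The most frequent ciphertext letter is 'V' (position 21).
Step 3: Shift = (21 - 4) mod 26 = 17.
Step 4: Decrypt 'FNE' by shifting back 17:
  F -> O
  N -> W
  E -> N
Step 5: 'FNE' decrypts to 'OWN'.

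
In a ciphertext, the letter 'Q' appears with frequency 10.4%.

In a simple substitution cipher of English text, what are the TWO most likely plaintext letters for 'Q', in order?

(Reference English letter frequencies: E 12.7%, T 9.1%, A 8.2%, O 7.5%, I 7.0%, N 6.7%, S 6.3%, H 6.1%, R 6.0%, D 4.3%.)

Step 1: Observed frequency of 'Q' is 10.4%.
Step 2: Compute distances to each reference frequency and sort:
  T (9.1%): difference = 1.3% <-- BEST
  A (8.2%): difference = 2.2% <-- RUNNER-UP
  E (12.7%): difference = 2.3%
  O (7.5%): difference = 2.9%
  I (7.0%): difference = 3.4%
Step 3: Most likely is 'T' (9.1%, diff 1.3%); second most likely is 'A' (8.2%, diff 2.2%).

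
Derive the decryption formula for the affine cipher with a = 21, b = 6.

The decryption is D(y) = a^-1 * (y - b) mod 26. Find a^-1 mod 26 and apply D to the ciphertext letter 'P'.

Step 1: Find a^-1, the modular inverse of 21 mod 26.
Step 2: We need 21 * a^-1 = 1 (mod 26).
Step 3: 21 * 5 = 105 = 4 * 26 + 1, so a^-1 = 5.
Step 4: D(y) = 5(y - 6) mod 26.
Step 5: Apply to 'P' (y = 15): D(15) = 5 * (15 - 6) mod 26 = 5 * 9 mod 26 = 19 -> 'T'.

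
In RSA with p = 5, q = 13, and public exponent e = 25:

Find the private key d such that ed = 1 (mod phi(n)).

Step 1: n = 5 * 13 = 65.
Step 2: phi(n) = 4 * 12 = 48.
Step 3: Find d such that 25 * d = 1 (mod 48).
Step 4: d = 25^(-1) mod 48 = 25.
Verification: 25 * 25 = 625 = 13 * 48 + 1.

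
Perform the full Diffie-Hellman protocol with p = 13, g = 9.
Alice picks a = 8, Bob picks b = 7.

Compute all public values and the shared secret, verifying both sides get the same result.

Step 1: A = g^a mod p = 9^8 mod 13 = 3.
Step 2: B = g^b mod p = 9^7 mod 13 = 9.
Step 3: Alice computes s = B^a mod p = 9^8 mod 13 = 3.
Step 4: Bob computes s = A^b mod p = 3^7 mod 13 = 3.
Both sides agree: shared secret = 3.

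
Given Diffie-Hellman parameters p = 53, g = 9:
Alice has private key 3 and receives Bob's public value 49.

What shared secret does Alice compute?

Step 1: s = B^a mod p = 49^3 mod 53.
  49^1 mod 53 = 49
  49^2 mod 53 = (49 * 49) mod 53 = 16
  49^3 mod 53 = (16 * 49) mod 53 = 42
Result: shared secret = 42.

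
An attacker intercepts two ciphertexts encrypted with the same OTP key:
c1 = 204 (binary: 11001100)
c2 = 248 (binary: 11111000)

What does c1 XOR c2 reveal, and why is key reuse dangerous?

Step 1: c1 XOR c2 = (m1 XOR k) XOR (m2 XOR k).
Step 2: By XOR associativity/commutativity: = m1 XOR m2 XOR k XOR k = m1 XOR m2.
Step 3: 11001100 XOR 11111000 = 00110100 = 52.
Step 4: The key cancels out! An attacker learns m1 XOR m2 = 52, revealing the relationship between plaintexts.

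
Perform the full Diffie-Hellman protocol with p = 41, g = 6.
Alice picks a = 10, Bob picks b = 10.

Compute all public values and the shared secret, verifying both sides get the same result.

Step 1: A = g^a mod p = 6^10 mod 41 = 32.
Step 2: B = g^b mod p = 6^10 mod 41 = 32.
Step 3: Alice computes s = B^a mod p = 32^10 mod 41 = 40.
Step 4: Bob computes s = A^b mod p = 32^10 mod 41 = 40.
Both sides agree: shared secret = 40.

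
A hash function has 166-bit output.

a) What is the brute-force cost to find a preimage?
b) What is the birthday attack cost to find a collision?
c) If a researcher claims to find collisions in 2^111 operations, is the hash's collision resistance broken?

Step 1: Preimage resistance requires brute-force of 2^166 operations.
Step 2: Collision resistance (birthday bound) = 2^(166/2) = 2^83.
Step 3: The claimed attack costs 2^111 operations.
Step 4: Since 2^111 >= 2^83, the claimed attack is no faster than the generic birthday attack, so this does not break collision resistance.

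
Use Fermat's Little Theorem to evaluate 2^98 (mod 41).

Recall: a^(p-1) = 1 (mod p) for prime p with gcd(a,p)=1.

Step 1: Since 41 is prime, by Fermat's Little Theorem: 2^40 = 1 (mod 41).
Step 2: Reduce exponent: 98 mod 40 = 18.
Step 3: So 2^98 = 2^18 (mod 41).
Step 4: 2^18 mod 41 = 31.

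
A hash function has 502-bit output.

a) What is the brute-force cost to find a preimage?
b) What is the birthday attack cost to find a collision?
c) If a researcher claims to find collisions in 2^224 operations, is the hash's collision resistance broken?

Step 1: Preimage resistance requires brute-force of 2^502 operations.
Step 2: Collision resistance (birthday bound) = 2^(502/2) = 2^251.
Step 3: The claimed attack costs 2^224 operations.
Step 4: Since 2^224 < 2^251, the claimed attack beats the generic birthday bound, so collision resistance is broken.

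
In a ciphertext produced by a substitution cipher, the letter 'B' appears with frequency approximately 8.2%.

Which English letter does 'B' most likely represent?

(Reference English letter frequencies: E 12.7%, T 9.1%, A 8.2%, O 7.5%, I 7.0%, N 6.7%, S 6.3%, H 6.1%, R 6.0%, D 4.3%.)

Step 1: The observed frequency is 8.2%.
Step 2: Compare with English frequencies:
  E: 12.7% (difference: 4.5%)
  T: 9.1% (difference: 0.9%)
  A: 8.2% (difference: 0.0%) <-- closest
  O: 7.5% (difference: 0.7%)
  I: 7.0% (difference: 1.2%)
  N: 6.7% (difference: 1.5%)
  S: 6.3% (difference: 1.9%)
  H: 6.1% (difference: 2.1%)
  R: 6.0% (difference: 2.2%)
  D: 4.3% (difference: 3.9%)
Step 3: 'B' most likely represents 'A' (frequency 8.2%).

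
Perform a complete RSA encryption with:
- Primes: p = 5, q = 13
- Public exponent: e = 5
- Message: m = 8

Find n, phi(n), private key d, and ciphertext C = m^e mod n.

Step 1: n = 5 * 13 = 65.
Step 2: phi(n) = (5-1)(13-1) = 4 * 12 = 48.
Step 3: Find d = 5^(-1) mod 48 = 29.
  Verify: 5 * 29 = 145 = 1 (mod 48).
Step 4: C = 8^5 mod 65 = 8.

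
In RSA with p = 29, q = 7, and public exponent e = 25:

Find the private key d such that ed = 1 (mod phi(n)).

Step 1: n = 29 * 7 = 203.
Step 2: phi(n) = 28 * 6 = 168.
Step 3: Find d such that 25 * d = 1 (mod 168).
Step 4: d = 25^(-1) mod 168 = 121.
Verification: 25 * 121 = 3025 = 18 * 168 + 1.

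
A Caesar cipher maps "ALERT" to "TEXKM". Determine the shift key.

Step 1: Compare first letters: A (position 0) -> T (position 19).
Step 2: Shift = (19 - 0) mod 26 = 19.
The shift value is 19.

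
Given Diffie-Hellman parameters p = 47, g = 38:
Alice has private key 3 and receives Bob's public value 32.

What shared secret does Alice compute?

Step 1: s = B^a mod p = 32^3 mod 47.
  32^1 mod 47 = 32
  32^2 mod 47 = (32 * 32) mod 47 = 37
  32^3 mod 47 = (37 * 32) mod 47 = 9
Result: shared secret = 9.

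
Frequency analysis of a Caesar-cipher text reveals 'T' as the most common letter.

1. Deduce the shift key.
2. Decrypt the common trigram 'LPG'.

Step 1: In English, 'E' is the most frequent letter (12.7%).
Step 2: The most frequent ciphertext letter is 'T' (position 19).
Step 3: Shift = (19 - 4) mod 26 = 15.
Step 4: Decrypt 'LPG' by shifting back 15:
  L -> W
  P -> A
  G -> R
Step 5: 'LPG' decrypts to 'WAR'.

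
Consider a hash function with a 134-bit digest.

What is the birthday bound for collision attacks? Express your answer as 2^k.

Step 1: The birthday paradox gives collision probability ~50% after sqrt(2^n) = 2^(n/2) hashes.
Step 2: For 134-bit output: 2^(134/2) = 2^67.
Step 3: Approximately 2^67 hash computations needed.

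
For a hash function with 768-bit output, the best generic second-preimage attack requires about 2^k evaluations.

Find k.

Step 1: The hash has a 768-bit output.
Step 2: Second-preimage resistance means: given a specific input x, it should be infeasible to find a different y with h(y) = h(x).
With a 768-bit output, a generic search for a second preimage costs about 2^768 evaluations (each trial matches the fixed target with probability 2^-768).
Step 3: Security level = 768 bits.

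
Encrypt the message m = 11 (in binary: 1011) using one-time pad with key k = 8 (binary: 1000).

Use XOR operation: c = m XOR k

Step 1: Write out the XOR operation bit by bit:
  Message: 1011
  Key:     1000
  XOR:     0011
Step 2: Convert to decimal: 0011 = 3.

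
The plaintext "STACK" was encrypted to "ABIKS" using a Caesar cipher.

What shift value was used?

Step 1: Compare first letters: S (position 18) -> A (position 0).
Step 2: Shift = (0 - 18) mod 26 = 8.
The shift value is 8.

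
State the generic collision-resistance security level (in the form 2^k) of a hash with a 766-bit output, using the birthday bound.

Step 1: The birthday paradox gives collision probability ~50% after sqrt(2^n) = 2^(n/2) hashes.
Step 2: For 766-bit output: 2^(766/2) = 2^383.
Step 3: Approximately 2^383 hash computations needed.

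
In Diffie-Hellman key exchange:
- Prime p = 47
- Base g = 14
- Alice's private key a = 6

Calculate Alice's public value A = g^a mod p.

Step 1: A = g^a mod p = 14^6 mod 47.
  14^1 mod 47 = 14
  14^2 mod 47 = (14 * 14) mod 47 = 8
  14^3 mod 47 = (8 * 14) mod 47 = 18
  14^4 mod 47 = (18 * 14) mod 47 = 17
  14^5 mod 47 = (17 * 14) mod 47 = 3
  14^6 mod 47 = (3 * 14) mod 47 = 42
Result: A = 42.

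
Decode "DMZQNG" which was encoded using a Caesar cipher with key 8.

Step 1: Reverse the shift by subtracting 8 from each letter position.
  D (position 3) -> position (3-8) mod 26 = 21 -> V
  M (position 12) -> position (12-8) mod 26 = 4 -> E
  Z (position 25) -> position (25-8) mod 26 = 17 -> R
  Q (position 16) -> position (16-8) mod 26 = 8 -> I
  N (position 13) -> position (13-8) mod 26 = 5 -> F
  G (position 6) -> position (6-8) mod 26 = 24 -> Y
Decrypted message: VERIFY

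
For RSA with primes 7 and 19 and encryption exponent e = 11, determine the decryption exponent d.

Step 1: n = 7 * 19 = 133.
Step 2: phi(n) = 6 * 18 = 108.
Step 3: Find d such that 11 * d = 1 (mod 108).
Step 4: d = 11^(-1) mod 108 = 59.
Verification: 11 * 59 = 649 = 6 * 108 + 1.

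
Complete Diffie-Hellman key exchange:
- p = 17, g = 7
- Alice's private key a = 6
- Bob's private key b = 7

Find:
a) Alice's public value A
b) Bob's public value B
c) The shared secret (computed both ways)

Step 1: A = g^a mod p = 7^6 mod 17 = 9.
Step 2: B = g^b mod p = 7^7 mod 17 = 12.
Step 3: Alice computes s = B^a mod p = 12^6 mod 17 = 2.
Step 4: Bob computes s = A^b mod p = 9^7 mod 17 = 2.
Both sides agree: shared secret = 2.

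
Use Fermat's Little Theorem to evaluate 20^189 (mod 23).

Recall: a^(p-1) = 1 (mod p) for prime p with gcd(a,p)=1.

Step 1: Since 23 is prime, by Fermat's Little Theorem: 20^22 = 1 (mod 23).
Step 2: Reduce exponent: 189 mod 22 = 13.
Step 3: So 20^189 = 20^13 (mod 23).
Step 4: 20^13 mod 23 = 14.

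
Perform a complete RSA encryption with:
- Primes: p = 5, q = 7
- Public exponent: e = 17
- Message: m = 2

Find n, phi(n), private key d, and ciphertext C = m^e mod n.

Step 1: n = 5 * 7 = 35.
Step 2: phi(n) = (5-1)(7-1) = 4 * 6 = 24.
Step 3: Find d = 17^(-1) mod 24 = 17.
  Verify: 17 * 17 = 289 = 1 (mod 24).
Step 4: C = 2^17 mod 35 = 32.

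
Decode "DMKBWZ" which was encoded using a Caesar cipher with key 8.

Step 1: Reverse the shift by subtracting 8 from each letter position.
  D (position 3) -> position (3-8) mod 26 = 21 -> V
  M (position 12) -> position (12-8) mod 26 = 4 -> E
  K (position 10) -> position (10-8) mod 26 = 2 -> C
  B (position 1) -> position (1-8) mod 26 = 19 -> T
  W (position 22) -> position (22-8) mod 26 = 14 -> O
  Z (position 25) -> position (25-8) mod 26 = 17 -> R
Decrypted message: VECTOR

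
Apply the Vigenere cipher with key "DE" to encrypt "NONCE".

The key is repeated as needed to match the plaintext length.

Step 1: Repeat key to match plaintext length:
  Plaintext: NONCE
  Key:       DEDED
Step 2: Encrypt each letter:
  N(13) + D(3) = (13+3) mod 26 = 16 = Q
  O(14) + E(4) = (14+4) mod 26 = 18 = S
  N(13) + D(3) = (13+3) mod 26 = 16 = Q
  C(2) + E(4) = (2+4) mod 26 = 6 = G
  E(4) + D(3) = (4+3) mod 26 = 7 = H
Ciphertext: QSQGH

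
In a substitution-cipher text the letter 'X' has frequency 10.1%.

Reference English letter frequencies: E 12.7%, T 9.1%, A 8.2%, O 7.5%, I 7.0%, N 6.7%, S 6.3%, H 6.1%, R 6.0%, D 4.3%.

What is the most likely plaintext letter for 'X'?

Step 1: The observed frequency is 10.1%.
Step 2: Compare with English frequencies:
  E: 12.7% (difference: 2.6%)
  T: 9.1% (difference: 1.0%) <-- closest
  A: 8.2% (difference: 1.9%)
  O: 7.5% (difference: 2.6%)
  I: 7.0% (difference: 3.1%)
  N: 6.7% (difference: 3.4%)
  S: 6.3% (difference: 3.8%)
  H: 6.1% (difference: 4.0%)
  R: 6.0% (difference: 4.1%)
  D: 4.3% (difference: 5.8%)
Step 3: 'X' most likely represents 'T' (frequency 9.1%).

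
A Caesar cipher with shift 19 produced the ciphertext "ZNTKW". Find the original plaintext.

Step 1: Reverse the shift by subtracting 19 from each letter position.
  Z (position 25) -> position (25-19) mod 26 = 6 -> G
  N (position 13) -> position (13-19) mod 26 = 20 -> U
  T (position 19) -> position (19-19) mod 26 = 0 -> A
  K (position 10) -> position (10-19) mod 26 = 17 -> R
  W (position 22) -> position (22-19) mod 26 = 3 -> D
Decrypted message: GUARD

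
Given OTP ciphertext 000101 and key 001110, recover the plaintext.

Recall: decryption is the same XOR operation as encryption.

Step 1: XOR ciphertext with key:
  Ciphertext: 000101
  Key:        001110
  XOR:        001011
Step 2: Plaintext = 001011 = 11 in decimal.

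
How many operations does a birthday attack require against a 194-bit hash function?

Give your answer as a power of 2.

Step 1: The birthday paradox gives collision probability ~50% after sqrt(2^n) = 2^(n/2) hashes.
Step 2: For 194-bit output: 2^(194/2) = 2^97.
Step 3: Approximately 2^97 hash computations needed.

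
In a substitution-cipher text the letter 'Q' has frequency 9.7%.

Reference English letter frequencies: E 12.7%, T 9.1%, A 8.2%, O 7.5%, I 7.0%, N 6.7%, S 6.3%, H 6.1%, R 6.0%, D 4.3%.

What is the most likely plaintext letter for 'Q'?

Step 1: The observed frequency is 9.7%.
Step 2: Compare with English frequencies:
  E: 12.7% (difference: 3.0%)
  T: 9.1% (difference: 0.6%) <-- closest
  A: 8.2% (difference: 1.5%)
  O: 7.5% (difference: 2.2%)
  I: 7.0% (difference: 2.7%)
  N: 6.7% (difference: 3.0%)
  S: 6.3% (difference: 3.4%)
  H: 6.1% (difference: 3.6%)
  R: 6.0% (difference: 3.7%)
  D: 4.3% (difference: 5.4%)
Step 3: 'Q' most likely represents 'T' (frequency 9.1%).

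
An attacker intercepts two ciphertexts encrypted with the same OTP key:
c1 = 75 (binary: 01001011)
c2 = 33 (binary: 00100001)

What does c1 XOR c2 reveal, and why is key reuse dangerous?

Step 1: c1 XOR c2 = (m1 XOR k) XOR (m2 XOR k).
Step 2: By XOR associativity/commutativity: = m1 XOR m2 XOR k XOR k = m1 XOR m2.
Step 3: 01001011 XOR 00100001 = 01101010 = 106.
Step 4: The key cancels out! An attacker learns m1 XOR m2 = 106, revealing the relationship between plaintexts.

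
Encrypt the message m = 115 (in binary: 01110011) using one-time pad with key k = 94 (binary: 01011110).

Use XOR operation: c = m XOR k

Step 1: Write out the XOR operation bit by bit:
  Message: 01110011
  Key:     01011110
  XOR:     00101101
Step 2: Convert to decimal: 00101101 = 45.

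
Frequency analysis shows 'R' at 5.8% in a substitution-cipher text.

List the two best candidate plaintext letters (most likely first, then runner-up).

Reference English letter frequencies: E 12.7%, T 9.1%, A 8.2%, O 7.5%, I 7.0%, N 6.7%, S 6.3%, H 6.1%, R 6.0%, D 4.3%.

Step 1: Observed frequency of 'R' is 5.8%.
Step 2: Compute distances to each reference frequency and sort:
  R (6.0%): difference = 0.2% <-- BEST
  H (6.1%): difference = 0.3% <-- RUNNER-UP
  S (6.3%): difference = 0.5%
  N (6.7%): difference = 0.9%
  I (7.0%): difference = 1.2%
Step 3: Most likely is 'R' (6.0%, diff 0.2%); second most likely is 'H' (6.1%, diff 0.3%).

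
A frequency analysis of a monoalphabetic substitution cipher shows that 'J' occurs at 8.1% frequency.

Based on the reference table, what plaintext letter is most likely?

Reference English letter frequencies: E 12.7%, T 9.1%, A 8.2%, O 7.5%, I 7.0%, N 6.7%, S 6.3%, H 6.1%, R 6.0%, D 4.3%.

Step 1: The observed frequency is 8.1%.
Step 2: Compare with English frequencies:
  E: 12.7% (difference: 4.6%)
  T: 9.1% (difference: 1.0%)
  A: 8.2% (difference: 0.1%) <-- closest
  O: 7.5% (difference: 0.6%)
  I: 7.0% (difference: 1.1%)
  N: 6.7% (difference: 1.4%)
  S: 6.3% (difference: 1.8%)
  H: 6.1% (difference: 2.0%)
  R: 6.0% (difference: 2.1%)
  D: 4.3% (difference: 3.8%)
Step 3: 'J' most likely represents 'A' (frequency 8.2%).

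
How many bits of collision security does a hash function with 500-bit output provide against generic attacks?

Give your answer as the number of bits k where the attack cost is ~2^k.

Step 1: The hash has a 500-bit output.
Step 2: Collision resistance means it should be infeasible to find any x != y with h(x) = h(y).
By the birthday bound, a generic collision search succeeds after about sqrt(2^500) = 2^(500/2) = 2^250 evaluations.
Step 3: Security level = 250 bits.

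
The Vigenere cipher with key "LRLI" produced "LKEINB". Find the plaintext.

Step 1: Extend key: LRLILR
Step 2: Decrypt each letter (c - k) mod 26:
  L(11) - L(11) = (11-11) mod 26 = 0 = A
  K(10) - R(17) = (10-17) mod 26 = 19 = T
  E(4) - L(11) = (4-11) mod 26 = 19 = T
  I(8) - I(8) = (8-8) mod 26 = 0 = A
  N(13) - L(11) = (13-11) mod 26 = 2 = C
  B(1) - R(17) = (1-17) mod 26 = 10 = K
Plaintext: ATTACK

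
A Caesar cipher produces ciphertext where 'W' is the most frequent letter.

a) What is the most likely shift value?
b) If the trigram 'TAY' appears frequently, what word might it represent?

Step 1: In English, 'E' is the most frequent letter (12.7%).
Step 2: The most frequent ciphertext letter is 'W' (position 22).
Step 3: Shift = (22 - 4) mod 26 = 18.
Step 4: Decrypt 'TAY' by shifting back 18:
  T -> B
  A -> I
  Y -> G
Step 5: 'TAY' decrypts to 'BIG'.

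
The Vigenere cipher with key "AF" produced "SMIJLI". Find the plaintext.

Step 1: Extend key: AFAFAF
Step 2: Decrypt each letter (c - k) mod 26:
  S(18) - A(0) = (18-0) mod 26 = 18 = S
  M(12) - F(5) = (12-5) mod 26 = 7 = H
  I(8) - A(0) = (8-0) mod 26 = 8 = I
  J(9) - F(5) = (9-5) mod 26 = 4 = E
  L(11) - A(0) = (11-0) mod 26 = 11 = L
  I(8) - F(5) = (8-5) mod 26 = 3 = D
Plaintext: SHIELD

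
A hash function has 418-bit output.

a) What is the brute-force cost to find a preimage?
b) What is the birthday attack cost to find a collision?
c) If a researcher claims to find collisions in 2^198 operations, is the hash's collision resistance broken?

Step 1: Preimage resistance requires brute-force of 2^418 operations.
Step 2: Collision resistance (birthday bound) = 2^(418/2) = 2^209.
Step 3: The claimed attack costs 2^198 operations.
Step 4: Since 2^198 < 2^209, the claimed attack beats the generic birthday bound, so collision resistance is broken.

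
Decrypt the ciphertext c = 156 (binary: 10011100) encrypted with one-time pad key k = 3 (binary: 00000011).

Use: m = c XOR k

Step 1: XOR ciphertext with key:
  Ciphertext: 10011100
  Key:        00000011
  XOR:        10011111
Step 2: Plaintext = 10011111 = 159 in decimal.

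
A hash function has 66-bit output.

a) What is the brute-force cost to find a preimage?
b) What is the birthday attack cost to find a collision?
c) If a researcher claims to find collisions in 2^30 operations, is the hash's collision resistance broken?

Step 1: Preimage resistance requires brute-force of 2^66 operations.
Step 2: Collision resistance (birthday bound) = 2^(66/2) = 2^33.
Step 3: The claimed attack costs 2^30 operations.
Step 4: Since 2^30 < 2^33, the claimed attack beats the generic birthday bound, so collision resistance is broken.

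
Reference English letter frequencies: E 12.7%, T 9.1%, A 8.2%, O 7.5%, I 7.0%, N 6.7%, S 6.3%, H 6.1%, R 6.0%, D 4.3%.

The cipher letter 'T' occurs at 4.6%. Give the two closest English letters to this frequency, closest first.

Step 1: Observed frequency of 'T' is 4.6%.
Step 2: Compute distances to each reference frequency and sort:
  D (4.3%): difference = 0.3% <-- BEST
  R (6.0%): difference = 1.4% <-- RUNNER-UP
  H (6.1%): difference = 1.5%
  S (6.3%): difference = 1.7%
  N (6.7%): difference = 2.1%
Step 3: Most likely is 'D' (4.3%, diff 0.3%); second most likely is 'R' (6.0%, diff 1.4%).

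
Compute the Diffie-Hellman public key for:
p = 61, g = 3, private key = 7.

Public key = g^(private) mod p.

Step 1: A = g^a mod p = 3^7 mod 61.
  3^1 mod 61 = 3
  3^2 mod 61 = (3 * 3) mod 61 = 9
  3^3 mod 61 = (9 * 3) mod 61 = 27
  3^4 mod 61 = (27 * 3) mod 61 = 20
  3^5 mod 61 = (20 * 3) mod 61 = 60
  3^6 mod 61 = (60 * 3) mod 61 = 58
  3^7 mod 61 = (58 * 3) mod 61 = 52
Result: A = 52.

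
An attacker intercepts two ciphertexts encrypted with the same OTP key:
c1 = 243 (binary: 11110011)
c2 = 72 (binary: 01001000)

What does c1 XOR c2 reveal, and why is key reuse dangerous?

Step 1: c1 XOR c2 = (m1 XOR k) XOR (m2 XOR k).
Step 2: By XOR associativity/commutativity: = m1 XOR m2 XOR k XOR k = m1 XOR m2.
Step 3: 11110011 XOR 01001000 = 10111011 = 187.
Step 4: The key cancels out! An attacker learns m1 XOR m2 = 187, revealing the relationship between plaintexts.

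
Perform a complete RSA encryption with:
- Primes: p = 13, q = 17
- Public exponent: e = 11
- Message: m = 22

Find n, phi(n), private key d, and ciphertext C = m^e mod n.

Step 1: n = 13 * 17 = 221.
Step 2: phi(n) = (13-1)(17-1) = 12 * 16 = 192.
Step 3: Find d = 11^(-1) mod 192 = 35.
  Verify: 11 * 35 = 385 = 1 (mod 192).
Step 4: C = 22^11 mod 221 = 198.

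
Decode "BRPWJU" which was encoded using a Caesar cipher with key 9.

Step 1: Reverse the shift by subtracting 9 from each letter position.
  B (position 1) -> position (1-9) mod 26 = 18 -> S
  R (position 17) -> position (17-9) mod 26 = 8 -> I
  P (position 15) -> position (15-9) mod 26 = 6 -> G
  W (position 22) -> position (22-9) mod 26 = 13 -> N
  J (position 9) -> position (9-9) mod 26 = 0 -> A
  U (position 20) -> position (20-9) mod 26 = 11 -> L
Decrypted message: SIGNAL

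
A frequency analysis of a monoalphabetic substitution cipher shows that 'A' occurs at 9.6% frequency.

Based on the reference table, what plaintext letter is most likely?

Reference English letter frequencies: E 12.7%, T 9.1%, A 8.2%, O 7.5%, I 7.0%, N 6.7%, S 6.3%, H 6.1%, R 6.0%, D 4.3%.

Step 1: The observed frequency is 9.6%.
Step 2: Compare with English frequencies:
  E: 12.7% (difference: 3.1%)
  T: 9.1% (difference: 0.5%) <-- closest
  A: 8.2% (difference: 1.4%)
  O: 7.5% (difference: 2.1%)
  I: 7.0% (difference: 2.6%)
  N: 6.7% (difference: 2.9%)
  S: 6.3% (difference: 3.3%)
  H: 6.1% (difference: 3.5%)
  R: 6.0% (difference: 3.6%)
  D: 4.3% (difference: 5.3%)
Step 3: 'A' most likely represents 'T' (frequency 9.1%).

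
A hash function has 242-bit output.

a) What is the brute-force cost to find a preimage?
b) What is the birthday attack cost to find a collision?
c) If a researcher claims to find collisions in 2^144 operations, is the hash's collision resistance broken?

Step 1: Preimage resistance requires brute-force of 2^242 operations.
Step 2: Collision resistance (birthday bound) = 2^(242/2) = 2^121.
Step 3: The claimed attack costs 2^144 operations.
Step 4: Since 2^144 >= 2^121, the claimed attack is no faster than the generic birthday attack, so this does not break collision resistance.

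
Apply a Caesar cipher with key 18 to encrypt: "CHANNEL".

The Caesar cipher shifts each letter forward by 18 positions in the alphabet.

Step 1: For each letter, shift forward by 18 positions (mod 26).
  C (position 2) -> position (2+18) mod 26 = 20 -> U
  H (position 7) -> position (7+18) mod 26 = 25 -> Z
  A (position 0) -> position (0+18) mod 26 = 18 -> S
  N (position 13) -> position (13+18) mod 26 = 5 -> F
  N (position 13) -> position (13+18) mod 26 = 5 -> F
  E (position 4) -> position (4+18) mod 26 = 22 -> W
  L (position 11) -> position (11+18) mod 26 = 3 -> D
Result: UZSFFWD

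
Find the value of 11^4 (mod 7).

Step 1: Compute 11^4 mod 7 step by step, reducing modulo 7 at each step.
  11^1 mod 7 = 4
  11^2 mod 7 = (4 * 11) mod 7 = 2
  11^3 mod 7 = (2 * 11) mod 7 = 1
  11^4 mod 7 = (1 * 11) mod 7 = 4
Step 2: Result = 4.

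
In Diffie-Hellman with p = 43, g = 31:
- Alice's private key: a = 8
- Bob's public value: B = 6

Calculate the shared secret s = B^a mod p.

Step 1: s = B^a mod p = 6^8 mod 43.
  6^1 mod 43 = 6
  6^2 mod 43 = (6 * 6) mod 43 = 36
  6^3 mod 43 = (36 * 6) mod 43 = 1
  6^4 mod 43 = (1 * 6) mod 43 = 6
  6^5 mod 43 = (6 * 6) mod 43 = 36
  6^6 mod 43 = (36 * 6) mod 43 = 1
  6^7 mod 43 = (1 * 6) mod 43 = 6
  6^8 mod 43 = (6 * 6) mod 43 = 36
Result: shared secret = 36.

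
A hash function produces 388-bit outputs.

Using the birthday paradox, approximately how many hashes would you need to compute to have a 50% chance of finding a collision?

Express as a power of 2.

Step 1: The birthday paradox gives collision probability ~50% after sqrt(2^n) = 2^(n/2) hashes.
Step 2: For 388-bit output: 2^(388/2) = 2^194.
Step 3: Approximately 2^194 hash computations needed.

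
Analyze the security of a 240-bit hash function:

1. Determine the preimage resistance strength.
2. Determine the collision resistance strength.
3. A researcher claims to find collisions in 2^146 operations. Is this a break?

Step 1: Preimage resistance requires brute-force of 2^240 operations.
Step 2: Collision resistance (birthday bound) = 2^(240/2) = 2^120.
Step 3: The claimed attack costs 2^146 operations.
Step 4: Since 2^146 >= 2^120, the claimed attack is no faster than the generic birthday attack, so this does not break collision resistance.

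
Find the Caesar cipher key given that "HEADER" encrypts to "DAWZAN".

Step 1: Compare first letters: H (position 7) -> D (position 3).
Step 2: Shift = (3 - 7) mod 26 = 22.
The shift value is 22.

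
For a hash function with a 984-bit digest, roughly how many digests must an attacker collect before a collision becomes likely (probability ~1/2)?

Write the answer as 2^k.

Step 1: The birthday paradox gives collision probability ~50% after sqrt(2^n) = 2^(n/2) hashes.
Step 2: For 984-bit output: 2^(984/2) = 2^492.
Step 3: Approximately 2^492 hash computations needed.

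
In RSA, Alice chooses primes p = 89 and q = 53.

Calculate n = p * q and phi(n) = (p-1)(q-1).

Step 1: n = p * q = 89 * 53 = 4717.
Step 2: phi(n) = (p-1)(q-1) = 88 * 52 = 4576.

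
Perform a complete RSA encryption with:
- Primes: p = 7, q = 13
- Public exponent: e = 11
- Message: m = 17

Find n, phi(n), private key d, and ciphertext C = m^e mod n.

Step 1: n = 7 * 13 = 91.
Step 2: phi(n) = (7-1)(13-1) = 6 * 12 = 72.
Step 3: Find d = 11^(-1) mod 72 = 59.
  Verify: 11 * 59 = 649 = 1 (mod 72).
Step 4: C = 17^11 mod 91 = 75.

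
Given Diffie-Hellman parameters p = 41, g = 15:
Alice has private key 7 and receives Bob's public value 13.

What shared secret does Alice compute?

Step 1: s = B^a mod p = 13^7 mod 41.
  13^1 mod 41 = 13
  13^2 mod 41 = (13 * 13) mod 41 = 5
  13^3 mod 41 = (5 * 13) mod 41 = 24
  13^4 mod 41 = (24 * 13) mod 41 = 25
  13^5 mod 41 = (25 * 13) mod 41 = 38
  13^6 mod 41 = (38 * 13) mod 41 = 2
  13^7 mod 41 = (2 * 13) mod 41 = 26
Result: shared secret = 26.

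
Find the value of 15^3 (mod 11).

Step 1: Compute 15^3 mod 11 step by step, reducing modulo 11 at each step.
  15^1 mod 11 = 4
  15^2 mod 11 = (4 * 15) mod 11 = 5
  15^3 mod 11 = (5 * 15) mod 11 = 9
Step 2: Result = 9.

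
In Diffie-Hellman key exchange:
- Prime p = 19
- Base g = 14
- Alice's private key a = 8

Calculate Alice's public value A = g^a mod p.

Step 1: A = g^a mod p = 14^8 mod 19.
  14^1 mod 19 = 14
  14^2 mod 19 = (14 * 14) mod 19 = 6
  14^3 mod 19 = (6 * 14) mod 19 = 8
  14^4 mod 19 = (8 * 14) mod 19 = 17
  14^5 mod 19 = (17 * 14) mod 19 = 10
  14^6 mod 19 = (10 * 14) mod 19 = 7
  14^7 mod 19 = (7 * 14) mod 19 = 3
  14^8 mod 19 = (3 * 14) mod 19 = 4
Result: A = 4.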